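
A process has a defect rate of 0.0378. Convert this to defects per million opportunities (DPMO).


DPMO = defect_rate * 1000000 = 0.0378 * 1000000

37800


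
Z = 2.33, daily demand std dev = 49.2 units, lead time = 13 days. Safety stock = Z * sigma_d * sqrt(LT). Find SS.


Formula: SS = z * sigma_d * sqrt(LT)
sqrt(LT) = sqrt(13) = 3.6056
SS = 2.33 * 49.2 * 3.6056
SS = 413.3 units

413.3 units


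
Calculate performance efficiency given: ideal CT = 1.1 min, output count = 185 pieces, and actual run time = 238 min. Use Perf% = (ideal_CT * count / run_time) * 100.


Formula: Performance = (Ideal CT * Total Count) / Run Time * 100
Ideal output time = 1.1 * 185 = 203.5 min
Performance = 203.5 / 238 * 100 = 85.5%

85.5%


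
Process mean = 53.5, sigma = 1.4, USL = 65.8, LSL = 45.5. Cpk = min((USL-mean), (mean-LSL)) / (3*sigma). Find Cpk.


Cpu = (65.8 - 53.5) / (3 * 1.4) = 2.93
Cpl = (53.5 - 45.5) / (3 * 1.4) = 1.9
Cpk = min(2.93, 1.9) = 1.9

1.9


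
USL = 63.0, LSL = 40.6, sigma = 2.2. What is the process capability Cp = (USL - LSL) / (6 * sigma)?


Cp = (63.0 - 40.6) / (6 * 2.2)

1.7


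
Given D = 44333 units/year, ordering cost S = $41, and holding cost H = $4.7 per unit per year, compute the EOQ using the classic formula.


Formula: EOQ = sqrt(2 * D * S / H)
Numerator: 2 * 44333 * 41 = 3635306
2DS/H = 3635306 / 4.7 = 773469.4
EOQ = sqrt(773469.4) = 879.5 units

879.5 units


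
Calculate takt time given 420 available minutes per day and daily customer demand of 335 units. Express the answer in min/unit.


Formula: Takt Time = Available Production Time / Customer Demand
Takt = 420 min/day / 335 units/day
Takt = 1.25 min/unit

1.25 min/unit


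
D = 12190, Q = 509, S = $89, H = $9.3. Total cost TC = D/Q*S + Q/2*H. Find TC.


TC = 12190/509 * 89 + 509/2 * 9.3

$4498.30


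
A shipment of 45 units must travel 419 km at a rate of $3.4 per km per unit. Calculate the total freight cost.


TC = dist * cost * units = 419 * 3.4 * 45 = $64107.00

$64107.00


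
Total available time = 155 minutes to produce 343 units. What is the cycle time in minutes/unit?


Formula: CT = Available Time / Number of Units
CT = 155 min / 343 units
CT = 0.45 min/unit

0.45 min/unit


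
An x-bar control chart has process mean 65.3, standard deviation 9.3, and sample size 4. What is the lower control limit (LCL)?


LCL = 65.3 - 3 * 9.3 / sqrt(4)

51.35


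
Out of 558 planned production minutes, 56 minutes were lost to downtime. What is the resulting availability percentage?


Formula: Availability = (Planned Time - Downtime) / Planned Time * 100
Uptime = 558 - 56 = 502 min
Availability = 502 / 558 * 100 = 90.0%

90.0%


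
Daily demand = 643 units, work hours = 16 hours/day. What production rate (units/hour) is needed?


Formula: Production Rate = Daily Demand / Available Hours
Rate = 643 units/day / 16 hours/day
Rate = 40.2 units/hour

40.2 units/hour


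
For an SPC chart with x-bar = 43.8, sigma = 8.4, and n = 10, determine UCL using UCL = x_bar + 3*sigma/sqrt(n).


UCL = 43.8 + 3 * 8.4 / sqrt(10)

51.77


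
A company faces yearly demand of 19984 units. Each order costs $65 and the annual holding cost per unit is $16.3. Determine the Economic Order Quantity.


Formula: EOQ = sqrt(2 * D * S / H)
Numerator: 2 * 19984 * 65 = 2597920
2DS/H = 2597920 / 16.3 = 159381.6
EOQ = sqrt(159381.6) = 399.2 units

399.2 units


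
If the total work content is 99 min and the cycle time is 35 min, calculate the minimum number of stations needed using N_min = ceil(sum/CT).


Formula: N_min = ceil(Sum of Task Times / Cycle Time)
N_min = ceil(99 min / 35 min) = ceil(2.8286)
N_min = 3 stations

3


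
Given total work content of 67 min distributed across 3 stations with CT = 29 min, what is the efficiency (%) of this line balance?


Formula: Efficiency = Sum of Task Times / (N_stations * CT) * 100
Total station capacity = 3 stations * 29 min = 87 min
Efficiency = 67 / 87 * 100 = 77.0%

77.0%


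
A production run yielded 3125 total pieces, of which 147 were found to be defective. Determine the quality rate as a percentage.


Formula: Quality Rate = Good Pieces / Total Pieces * 100
Good pieces = 3125 - 147 = 2978
QR = 2978 / 3125 * 100 = 95.3%

95.3%


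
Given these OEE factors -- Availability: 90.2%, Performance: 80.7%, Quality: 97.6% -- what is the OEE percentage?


Formula: OEE = Availability * Performance * Quality / 10000
A * P = 90.2% * 80.7% / 100 = 72.79%
OEE = 72.79% * 97.6% / 100 = 71.0%

71.0%


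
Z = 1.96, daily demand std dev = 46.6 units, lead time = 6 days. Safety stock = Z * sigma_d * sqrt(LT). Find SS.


Formula: SS = z * sigma_d * sqrt(LT)
sqrt(LT) = sqrt(6) = 2.4495
SS = 1.96 * 46.6 * 2.4495
SS = 223.7 units

223.7 units


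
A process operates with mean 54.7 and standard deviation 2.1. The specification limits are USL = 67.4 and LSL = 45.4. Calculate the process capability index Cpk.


Cpu = (67.4 - 54.7) / (3 * 2.1) = 2.02
Cpl = (54.7 - 45.4) / (3 * 2.1) = 1.48
Cpk = min(2.02, 1.48) = 1.48

1.48


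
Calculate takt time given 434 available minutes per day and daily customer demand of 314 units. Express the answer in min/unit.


Formula: Takt Time = Available Production Time / Customer Demand
Takt = 434 min/day / 314 units/day
Takt = 1.38 min/unit

1.38 min/unit


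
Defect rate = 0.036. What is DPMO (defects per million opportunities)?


DPMO = defect_rate * 1000000 = 0.036 * 1000000

36000


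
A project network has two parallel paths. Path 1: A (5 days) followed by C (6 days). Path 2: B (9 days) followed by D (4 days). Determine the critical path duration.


Path 1 = 5 + 6 = 11 days
Path 2 = 9 + 4 = 13 days
Duration = max(11, 13) = 13 days

13 days


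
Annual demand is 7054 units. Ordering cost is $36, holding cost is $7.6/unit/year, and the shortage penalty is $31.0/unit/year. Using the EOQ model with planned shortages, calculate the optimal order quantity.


Formula: EOQ* = sqrt(2DS/H) * sqrt((H+P)/P)
Base EOQ = sqrt(2*7054*36/7.6) = 258.51 units
Correction = sqrt((7.6+31.0)/31.0) = 1.11587
EOQ* = 258.51 * 1.11587 = 288.5 units

288.5 units


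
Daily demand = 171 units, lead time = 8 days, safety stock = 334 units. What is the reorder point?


Formula: ROP = (Daily Demand * Lead Time) + Safety Stock
Demand during lead time = 171 * 8 = 1368 units
ROP = 1368 + 334 = 1702 units

1702 units


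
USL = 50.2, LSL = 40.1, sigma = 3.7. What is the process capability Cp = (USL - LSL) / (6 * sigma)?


Cp = (50.2 - 40.1) / (6 * 3.7)

0.45


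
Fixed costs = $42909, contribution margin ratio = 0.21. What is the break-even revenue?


Formula: BER = Fixed Costs / Contribution Margin Ratio
BER = $42909 / 0.21
BER = $204328.57 (to the nearest cent)

$204328.57


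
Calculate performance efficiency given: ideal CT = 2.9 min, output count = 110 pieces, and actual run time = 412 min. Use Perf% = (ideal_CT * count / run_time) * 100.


Formula: Performance = (Ideal CT * Total Count) / Run Time * 100
Ideal output time = 2.9 * 110 = 319.0 min
Performance = 319.0 / 412 * 100 = 77.4%

77.4%


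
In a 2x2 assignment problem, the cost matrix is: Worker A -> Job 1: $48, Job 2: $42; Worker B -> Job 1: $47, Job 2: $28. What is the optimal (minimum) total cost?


Option 1: A->1 + B->2 = $48 + $28 = $76
Option 2: A->2 + B->1 = $42 + $47 = $89
Min cost = min($76, $89) = $76

$76


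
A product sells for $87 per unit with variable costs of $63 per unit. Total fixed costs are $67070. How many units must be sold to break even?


Formula: BEQ = Fixed Costs / (Price - Variable Cost)
Contribution margin = $87 - $63 = $24/unit
BEQ = ceil($67070 / $24/unit) = ceil(2794.58) = 2795 units

2795 units


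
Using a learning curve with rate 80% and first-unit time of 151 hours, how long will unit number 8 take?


Formula: T_n = T_1 * (learning_rate)^(log2(n)) where learning_rate = rate/100
Doublings = log2(8) = 3
T_n = 151 * 0.8^3
T_n = 151 * 0.512 = 77.3 hours

77.3 hours


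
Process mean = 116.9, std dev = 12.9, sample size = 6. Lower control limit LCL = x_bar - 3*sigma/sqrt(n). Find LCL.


LCL = 116.9 - 3 * 12.9 / sqrt(6)

101.1


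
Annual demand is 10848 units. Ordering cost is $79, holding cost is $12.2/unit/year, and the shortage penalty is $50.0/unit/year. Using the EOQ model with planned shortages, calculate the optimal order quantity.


Formula: EOQ* = sqrt(2DS/H) * sqrt((H+P)/P)
Base EOQ = sqrt(2*10848*79/12.2) = 374.82 units
Correction = sqrt((12.2+50.0)/50.0) = 1.11535
EOQ* = 374.82 * 1.11535 = 418.1 units

418.1 units


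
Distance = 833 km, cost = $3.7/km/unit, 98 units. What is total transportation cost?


TC = dist * cost * units = 833 * 3.7 * 98 = $302045.80

$302045.80


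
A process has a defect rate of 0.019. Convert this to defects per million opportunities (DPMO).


DPMO = defect_rate * 1000000 = 0.019 * 1000000

19000


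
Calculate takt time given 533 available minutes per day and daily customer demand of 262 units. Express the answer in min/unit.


Formula: Takt Time = Available Production Time / Customer Demand
Takt = 533 min/day / 262 units/day
Takt = 2.03 min/unit

2.03 min/unit


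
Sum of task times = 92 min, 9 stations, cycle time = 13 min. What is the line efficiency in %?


Formula: Efficiency = Sum of Task Times / (N_stations * CT) * 100
Total station capacity = 9 stations * 13 min = 117 min
Efficiency = 92 / 117 * 100 = 78.6%

78.6%


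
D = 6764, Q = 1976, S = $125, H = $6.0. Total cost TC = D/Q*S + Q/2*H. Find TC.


TC = 6764/1976 * 125 + 1976/2 * 6.0

$6355.88


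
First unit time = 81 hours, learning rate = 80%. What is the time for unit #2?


Formula: T_n = T_1 * (learning_rate)^(log2(n)) where learning_rate = rate/100
Doublings = log2(2) = 1
T_n = 81 * 0.8^1
T_n = 81 * 0.8 = 64.8 hours

64.8 hours


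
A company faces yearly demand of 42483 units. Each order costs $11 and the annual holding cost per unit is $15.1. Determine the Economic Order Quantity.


Formula: EOQ = sqrt(2 * D * S / H)
Numerator: 2 * 42483 * 11 = 934626
2DS/H = 934626 / 15.1 = 61895.8
EOQ = sqrt(61895.8) = 248.8 units

248.8 units


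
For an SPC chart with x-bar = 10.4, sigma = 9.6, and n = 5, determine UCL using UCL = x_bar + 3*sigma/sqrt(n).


UCL = 10.4 + 3 * 9.6 / sqrt(5)

23.28


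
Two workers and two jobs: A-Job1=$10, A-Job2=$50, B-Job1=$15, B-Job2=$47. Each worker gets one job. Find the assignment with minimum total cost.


Option 1: A->1 + B->2 = $10 + $47 = $57
Option 2: A->2 + B->1 = $50 + $15 = $65
Min cost = min($57, $65) = $57

$57


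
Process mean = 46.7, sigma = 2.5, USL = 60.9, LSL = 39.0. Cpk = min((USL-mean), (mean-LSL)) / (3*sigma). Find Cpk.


Cpu = (60.9 - 46.7) / (3 * 2.5) = 1.89
Cpl = (46.7 - 39.0) / (3 * 2.5) = 1.03
Cpk = min(1.89, 1.03) = 1.03

1.03


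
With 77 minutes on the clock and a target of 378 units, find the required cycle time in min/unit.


Formula: CT = Available Time / Number of Units
CT = 77 min / 378 units
CT = 0.2 min/unit

0.2 min/unit


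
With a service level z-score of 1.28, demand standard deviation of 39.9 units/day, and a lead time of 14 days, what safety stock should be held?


Formula: SS = z * sigma_d * sqrt(LT)
sqrt(LT) = sqrt(14) = 3.7417
SS = 1.28 * 39.9 * 3.7417
SS = 191.1 units

191.1 units


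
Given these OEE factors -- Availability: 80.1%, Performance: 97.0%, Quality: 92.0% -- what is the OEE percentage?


Formula: OEE = Availability * Performance * Quality / 10000
A * P = 80.1% * 97.0% / 100 = 77.7%
OEE = 77.7% * 92.0% / 100 = 71.5%

71.5%


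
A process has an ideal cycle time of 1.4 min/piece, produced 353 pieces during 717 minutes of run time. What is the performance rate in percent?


Formula: Performance = (Ideal CT * Total Count) / Run Time * 100
Ideal output time = 1.4 * 353 = 494.2 min
Performance = 494.2 / 717 * 100 = 68.9%

68.9%


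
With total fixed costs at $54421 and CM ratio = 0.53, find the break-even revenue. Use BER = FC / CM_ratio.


Formula: BER = Fixed Costs / Contribution Margin Ratio
BER = $54421 / 0.53
BER = $102681.13 (to the nearest cent)

$102681.13


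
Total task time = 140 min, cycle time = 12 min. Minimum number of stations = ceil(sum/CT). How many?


Formula: N_min = ceil(Sum of Task Times / Cycle Time)
N_min = ceil(140 min / 12 min) = ceil(11.6667)
N_min = 12 stations

12


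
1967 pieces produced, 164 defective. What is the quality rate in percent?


Formula: Quality Rate = Good Pieces / Total Pieces * 100
Good pieces = 1967 - 164 = 1803
QR = 1803 / 1967 * 100 = 91.7%

91.7%


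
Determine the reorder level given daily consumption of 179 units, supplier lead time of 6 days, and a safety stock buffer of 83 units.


Formula: ROP = (Daily Demand * Lead Time) + Safety Stock
Demand during lead time = 179 * 6 = 1074 units
ROP = 1074 + 83 = 1157 units

1157 units


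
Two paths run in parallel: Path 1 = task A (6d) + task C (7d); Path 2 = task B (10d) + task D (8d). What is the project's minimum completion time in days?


Path 1 = 6 + 7 = 13 days
Path 2 = 10 + 8 = 18 days
Duration = max(13, 18) = 18 days

18 days


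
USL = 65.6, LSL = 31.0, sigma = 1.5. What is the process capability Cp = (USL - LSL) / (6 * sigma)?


Cp = (65.6 - 31.0) / (6 * 1.5)

3.84


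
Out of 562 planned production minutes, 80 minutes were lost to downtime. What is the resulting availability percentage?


Formula: Availability = (Planned Time - Downtime) / Planned Time * 100
Uptime = 562 - 80 = 482 min
Availability = 482 / 562 * 100 = 85.8%

85.8%


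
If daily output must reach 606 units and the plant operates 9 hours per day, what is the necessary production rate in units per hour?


Formula: Production Rate = Daily Demand / Available Hours
Rate = 606 units/day / 9 hours/day
Rate = 67.3 units/hour

67.3 units/hour


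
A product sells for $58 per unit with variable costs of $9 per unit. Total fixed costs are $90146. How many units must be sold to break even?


Formula: BEQ = Fixed Costs / (Price - Variable Cost)
Contribution margin = $58 - $9 = $49/unit
BEQ = ceil($90146 / $49/unit) = ceil(1839.71) = 1840 units

1840 units


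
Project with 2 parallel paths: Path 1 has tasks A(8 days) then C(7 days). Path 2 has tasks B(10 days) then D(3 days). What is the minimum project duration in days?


Path 1 = 8 + 7 = 15 days
Path 2 = 10 + 3 = 13 days
Duration = max(15, 13) = 15 days

15 days


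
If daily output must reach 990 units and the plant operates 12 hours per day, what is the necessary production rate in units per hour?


Formula: Production Rate = Daily Demand / Available Hours
Rate = 990 units/day / 12 hours/day
Rate = 82.5 units/hour

82.5 units/hour


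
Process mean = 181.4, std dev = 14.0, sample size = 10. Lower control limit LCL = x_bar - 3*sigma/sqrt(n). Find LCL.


LCL = 181.4 - 3 * 14.0 / sqrt(10)

168.12


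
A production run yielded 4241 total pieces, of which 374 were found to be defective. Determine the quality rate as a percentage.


Formula: Quality Rate = Good Pieces / Total Pieces * 100
Good pieces = 4241 - 374 = 3867
QR = 3867 / 4241 * 100 = 91.2%

91.2%


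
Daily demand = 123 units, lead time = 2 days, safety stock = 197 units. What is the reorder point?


Formula: ROP = (Daily Demand * Lead Time) + Safety Stock
Demand during lead time = 123 * 2 = 246 units
ROP = 246 + 197 = 443 units

443 units


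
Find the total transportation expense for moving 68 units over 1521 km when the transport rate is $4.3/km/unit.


TC = dist * cost * units = 1521 * 4.3 * 68 = $444740.40

$444740.40


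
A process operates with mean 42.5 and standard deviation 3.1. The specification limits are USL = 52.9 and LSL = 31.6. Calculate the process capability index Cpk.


Cpu = (52.9 - 42.5) / (3 * 3.1) = 1.12
Cpl = (42.5 - 31.6) / (3 * 3.1) = 1.17
Cpk = min(1.12, 1.17) = 1.12

1.12


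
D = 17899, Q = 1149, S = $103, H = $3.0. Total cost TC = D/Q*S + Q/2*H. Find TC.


TC = 17899/1149 * 103 + 1149/2 * 3.0

$3328.02


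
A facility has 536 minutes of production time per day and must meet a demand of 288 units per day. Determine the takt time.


Formula: Takt Time = Available Production Time / Customer Demand
Takt = 536 min/day / 288 units/day
Takt = 1.86 min/unit

1.86 min/unit


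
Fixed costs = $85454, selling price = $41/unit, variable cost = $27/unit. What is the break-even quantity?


Formula: BEQ = Fixed Costs / (Price - Variable Cost)
Contribution margin = $41 - $27 = $14/unit
BEQ = ceil($85454 / $14/unit) = ceil(6103.86) = 6104 units

6104 units


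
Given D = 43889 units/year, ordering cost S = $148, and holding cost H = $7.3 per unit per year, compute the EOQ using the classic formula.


Formula: EOQ = sqrt(2 * D * S / H)
Numerator: 2 * 43889 * 148 = 12991144
2DS/H = 12991144 / 7.3 = 1779608.8
EOQ = sqrt(1779608.8) = 1334.0 units

1334.0 units


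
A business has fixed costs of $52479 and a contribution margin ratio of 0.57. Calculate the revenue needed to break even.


Formula: BER = Fixed Costs / Contribution Margin Ratio
BER = $52479 / 0.57
BER = $92068.42 (to the nearest cent)

$92068.42


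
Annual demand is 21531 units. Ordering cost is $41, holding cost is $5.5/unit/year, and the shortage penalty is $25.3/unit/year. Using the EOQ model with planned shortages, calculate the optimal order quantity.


Formula: EOQ* = sqrt(2DS/H) * sqrt((H+P)/P)
Base EOQ = sqrt(2*21531*41/5.5) = 566.58 units
Correction = sqrt((5.5+25.3)/25.3) = 1.10335
EOQ* = 566.58 * 1.10335 = 625.1 units

625.1 units


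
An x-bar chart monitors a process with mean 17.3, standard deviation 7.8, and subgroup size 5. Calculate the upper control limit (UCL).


UCL = 17.3 + 3 * 7.8 / sqrt(5)

27.76


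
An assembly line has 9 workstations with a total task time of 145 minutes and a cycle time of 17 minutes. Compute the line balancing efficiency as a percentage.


Formula: Efficiency = Sum of Task Times / (N_stations * CT) * 100
Total station capacity = 9 stations * 17 min = 153 min
Efficiency = 145 / 153 * 100 = 94.8%

94.8%


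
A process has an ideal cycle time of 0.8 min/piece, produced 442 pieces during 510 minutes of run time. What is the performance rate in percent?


Formula: Performance = (Ideal CT * Total Count) / Run Time * 100
Ideal output time = 0.8 * 442 = 353.6 min
Performance = 353.6 / 510 * 100 = 69.3%

69.3%


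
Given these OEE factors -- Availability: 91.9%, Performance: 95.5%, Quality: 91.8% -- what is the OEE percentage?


Formula: OEE = Availability * Performance * Quality / 10000
A * P = 91.9% * 95.5% / 100 = 87.76%
OEE = 87.76% * 91.8% / 100 = 80.6%

80.6%


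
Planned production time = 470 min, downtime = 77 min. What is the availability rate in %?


Formula: Availability = (Planned Time - Downtime) / Planned Time * 100
Uptime = 470 - 77 = 393 min
Availability = 393 / 470 * 100 = 83.6%

83.6%


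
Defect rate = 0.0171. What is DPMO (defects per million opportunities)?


DPMO = defect_rate * 1000000 = 0.0171 * 1000000

17100


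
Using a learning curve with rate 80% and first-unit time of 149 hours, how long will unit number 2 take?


Formula: T_n = T_1 * (learning_rate)^(log2(n)) where learning_rate = rate/100
Doublings = log2(2) = 1
T_n = 149 * 0.8^1
T_n = 149 * 0.8 = 119.2 hours

119.2 hours


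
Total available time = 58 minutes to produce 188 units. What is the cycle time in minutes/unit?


Formula: CT = Available Time / Number of Units
CT = 58 min / 188 units
CT = 0.31 min/unit

0.31 min/unit


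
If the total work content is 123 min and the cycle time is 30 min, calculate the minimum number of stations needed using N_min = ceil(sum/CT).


Formula: N_min = ceil(Sum of Task Times / Cycle Time)
N_min = ceil(123 min / 30 min) = ceil(4.1)
N_min = 5 stations

5


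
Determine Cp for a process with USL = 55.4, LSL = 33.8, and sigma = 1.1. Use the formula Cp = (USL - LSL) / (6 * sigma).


Cp = (55.4 - 33.8) / (6 * 1.1)

3.27


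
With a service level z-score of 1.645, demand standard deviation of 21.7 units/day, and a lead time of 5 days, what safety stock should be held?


Formula: SS = z * sigma_d * sqrt(LT)
sqrt(LT) = sqrt(5) = 2.2361
SS = 1.645 * 21.7 * 2.2361
SS = 79.8 units

79.8 units


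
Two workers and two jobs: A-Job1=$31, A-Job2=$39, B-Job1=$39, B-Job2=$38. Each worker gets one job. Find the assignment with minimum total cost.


Option 1: A->1 + B->2 = $31 + $38 = $69
Option 2: A->2 + B->1 = $39 + $39 = $78
Min cost = min($69, $78) = $69

$69


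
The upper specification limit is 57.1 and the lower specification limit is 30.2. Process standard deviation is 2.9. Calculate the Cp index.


Cp = (57.1 - 30.2) / (6 * 2.9)

1.55


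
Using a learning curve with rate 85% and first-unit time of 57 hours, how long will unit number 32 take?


Formula: T_n = T_1 * (learning_rate)^(log2(n)) where learning_rate = rate/100
Doublings = log2(32) = 5
T_n = 57 * 0.85^5
T_n = 57 * 0.4437 = 25.3 hours

25.3 hours


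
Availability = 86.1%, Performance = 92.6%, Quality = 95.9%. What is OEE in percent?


Formula: OEE = Availability * Performance * Quality / 10000
A * P = 86.1% * 92.6% / 100 = 79.73%
OEE = 79.73% * 95.9% / 100 = 76.5%

76.5%


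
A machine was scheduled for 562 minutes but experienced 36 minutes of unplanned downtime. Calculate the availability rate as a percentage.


Formula: Availability = (Planned Time - Downtime) / Planned Time * 100
Uptime = 562 - 36 = 526 min
Availability = 526 / 562 * 100 = 93.6%

93.6%


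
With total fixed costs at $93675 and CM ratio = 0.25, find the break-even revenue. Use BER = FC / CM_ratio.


Formula: BER = Fixed Costs / Contribution Margin Ratio
BER = $93675 / 0.25
BER = $374700.00 (to the nearest cent)

$374700.00


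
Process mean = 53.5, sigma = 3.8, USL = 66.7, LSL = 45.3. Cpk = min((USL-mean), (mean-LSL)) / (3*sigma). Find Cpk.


Cpu = (66.7 - 53.5) / (3 * 3.8) = 1.16
Cpl = (53.5 - 45.3) / (3 * 3.8) = 0.72
Cpk = min(1.16, 0.72) = 0.72

0.72


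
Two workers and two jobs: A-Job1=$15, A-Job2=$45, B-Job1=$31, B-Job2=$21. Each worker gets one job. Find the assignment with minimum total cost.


Option 1: A->1 + B->2 = $15 + $21 = $36
Option 2: A->2 + B->1 = $45 + $31 = $76
Min cost = min($36, $76) = $36

$36


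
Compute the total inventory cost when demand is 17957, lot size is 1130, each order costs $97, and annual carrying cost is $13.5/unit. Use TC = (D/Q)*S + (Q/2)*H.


TC = 17957/1130 * 97 + 1130/2 * 13.5

$9168.94


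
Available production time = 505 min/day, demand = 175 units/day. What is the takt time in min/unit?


Formula: Takt Time = Available Production Time / Customer Demand
Takt = 505 min/day / 175 units/day
Takt = 2.89 min/unit

2.89 min/unit


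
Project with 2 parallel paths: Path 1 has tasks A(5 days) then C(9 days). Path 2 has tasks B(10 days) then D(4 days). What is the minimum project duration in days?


Path 1 = 5 + 9 = 14 days
Path 2 = 10 + 4 = 14 days
Duration = max(14, 14) = 14 days

14 days


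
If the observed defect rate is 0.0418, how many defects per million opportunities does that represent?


DPMO = defect_rate * 1000000 = 0.0418 * 1000000

41800


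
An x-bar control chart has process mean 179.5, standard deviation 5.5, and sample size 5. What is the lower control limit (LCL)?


LCL = 179.5 - 3 * 5.5 / sqrt(5)

172.12


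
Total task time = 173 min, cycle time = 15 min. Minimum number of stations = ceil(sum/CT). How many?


Formula: N_min = ceil(Sum of Task Times / Cycle Time)
N_min = ceil(173 min / 15 min) = ceil(11.5333)
N_min = 12 stations

12


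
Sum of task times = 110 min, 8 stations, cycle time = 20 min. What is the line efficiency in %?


Formula: Efficiency = Sum of Task Times / (N_stations * CT) * 100
Total station capacity = 8 stations * 20 min = 160 min
Efficiency = 110 / 160 * 100 = 68.8%

68.8%


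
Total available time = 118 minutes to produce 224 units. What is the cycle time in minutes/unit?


Formula: CT = Available Time / Number of Units
CT = 118 min / 224 units
CT = 0.53 min/unit

0.53 min/unit


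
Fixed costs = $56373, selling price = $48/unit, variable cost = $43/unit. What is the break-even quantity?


Formula: BEQ = Fixed Costs / (Price - Variable Cost)
Contribution margin = $48 - $43 = $5/unit
BEQ = ceil($56373 / $5/unit) = ceil(11274.6) = 11275 units

11275 units


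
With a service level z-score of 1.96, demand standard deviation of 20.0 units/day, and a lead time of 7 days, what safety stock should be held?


Formula: SS = z * sigma_d * sqrt(LT)
sqrt(LT) = sqrt(7) = 2.6458
SS = 1.96 * 20.0 * 2.6458
SS = 103.7 units

103.7 units


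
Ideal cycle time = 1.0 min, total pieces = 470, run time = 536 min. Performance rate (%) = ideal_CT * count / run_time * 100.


Formula: Performance = (Ideal CT * Total Count) / Run Time * 100
Ideal output time = 1.0 * 470 = 470.0 min
Performance = 470.0 / 536 * 100 = 87.7%

87.7%


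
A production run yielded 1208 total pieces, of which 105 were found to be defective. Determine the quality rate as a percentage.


Formula: Quality Rate = Good Pieces / Total Pieces * 100
Good pieces = 1208 - 105 = 1103
QR = 1103 / 1208 * 100 = 91.3%

91.3%


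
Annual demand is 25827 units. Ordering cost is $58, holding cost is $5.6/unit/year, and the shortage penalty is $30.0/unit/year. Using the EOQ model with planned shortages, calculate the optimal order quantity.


Formula: EOQ* = sqrt(2DS/H) * sqrt((H+P)/P)
Base EOQ = sqrt(2*25827*58/5.6) = 731.43 units
Correction = sqrt((5.6+30.0)/30.0) = 1.08934
EOQ* = 731.43 * 1.08934 = 796.8 units

796.8 units


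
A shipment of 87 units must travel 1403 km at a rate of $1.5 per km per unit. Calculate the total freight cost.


TC = dist * cost * units = 1403 * 1.5 * 87 = $183091.50

$183091.50


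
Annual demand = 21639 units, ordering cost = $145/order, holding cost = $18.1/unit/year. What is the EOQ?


Formula: EOQ = sqrt(2 * D * S / H)
Numerator: 2 * 21639 * 145 = 6275310
2DS/H = 6275310 / 18.1 = 346702.2
EOQ = sqrt(346702.2) = 588.8 units

588.8 units


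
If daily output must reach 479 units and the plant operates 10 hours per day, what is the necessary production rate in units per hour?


Formula: Production Rate = Daily Demand / Available Hours
Rate = 479 units/day / 10 hours/day
Rate = 47.9 units/hour

47.9 units/hour


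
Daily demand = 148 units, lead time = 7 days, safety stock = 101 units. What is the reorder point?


Formula: ROP = (Daily Demand * Lead Time) + Safety Stock
Demand during lead time = 148 * 7 = 1036 units
ROP = 1036 + 101 = 1137 units

1137 units


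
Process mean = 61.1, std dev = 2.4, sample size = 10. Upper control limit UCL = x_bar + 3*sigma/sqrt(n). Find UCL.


UCL = 61.1 + 3 * 2.4 / sqrt(10)

63.38


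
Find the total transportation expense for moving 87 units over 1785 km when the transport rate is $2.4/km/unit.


TC = dist * cost * units = 1785 * 2.4 * 87 = $372708.00

$372708.00


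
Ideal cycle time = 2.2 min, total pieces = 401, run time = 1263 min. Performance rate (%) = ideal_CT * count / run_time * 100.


Formula: Performance = (Ideal CT * Total Count) / Run Time * 100
Ideal output time = 2.2 * 401 = 882.2 min
Performance = 882.2 / 1263 * 100 = 69.8%

69.8%


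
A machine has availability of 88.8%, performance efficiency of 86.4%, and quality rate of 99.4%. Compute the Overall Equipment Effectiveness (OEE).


Formula: OEE = Availability * Performance * Quality / 10000
A * P = 88.8% * 86.4% / 100 = 76.72%
OEE = 76.72% * 99.4% / 100 = 76.3%

76.3%


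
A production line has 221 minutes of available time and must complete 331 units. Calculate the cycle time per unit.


Formula: CT = Available Time / Number of Units
CT = 221 min / 331 units
CT = 0.67 min/unit

0.67 min/unit


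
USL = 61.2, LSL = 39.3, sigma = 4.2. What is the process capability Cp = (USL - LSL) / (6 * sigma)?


Cp = (61.2 - 39.3) / (6 * 4.2)

0.87


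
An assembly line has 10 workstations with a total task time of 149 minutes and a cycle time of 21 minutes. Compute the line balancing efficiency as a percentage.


Formula: Efficiency = Sum of Task Times / (N_stations * CT) * 100
Total station capacity = 10 stations * 21 min = 210 min
Efficiency = 149 / 210 * 100 = 71.0%

71.0%


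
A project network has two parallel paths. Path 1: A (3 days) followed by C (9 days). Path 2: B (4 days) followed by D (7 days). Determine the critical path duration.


Path 1 = 3 + 9 = 12 days
Path 2 = 4 + 7 = 11 days
Duration = max(12, 11) = 12 days

12 days


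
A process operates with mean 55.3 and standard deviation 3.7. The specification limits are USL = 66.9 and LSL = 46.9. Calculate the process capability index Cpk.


Cpu = (66.9 - 55.3) / (3 * 3.7) = 1.05
Cpl = (55.3 - 46.9) / (3 * 3.7) = 0.76
Cpk = min(1.05, 0.76) = 0.76

0.76


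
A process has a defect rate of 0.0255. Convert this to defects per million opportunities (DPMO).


DPMO = defect_rate * 1000000 = 0.0255 * 1000000

25500


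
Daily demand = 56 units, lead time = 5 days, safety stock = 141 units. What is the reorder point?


Formula: ROP = (Daily Demand * Lead Time) + Safety Stock
Demand during lead time = 56 * 5 = 280 units
ROP = 280 + 141 = 421 units

421 units


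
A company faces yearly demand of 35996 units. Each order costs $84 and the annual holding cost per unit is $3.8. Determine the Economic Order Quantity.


Formula: EOQ = sqrt(2 * D * S / H)
Numerator: 2 * 35996 * 84 = 6047328
2DS/H = 6047328 / 3.8 = 1591402.1
EOQ = sqrt(1591402.1) = 1261.5 units

1261.5 units


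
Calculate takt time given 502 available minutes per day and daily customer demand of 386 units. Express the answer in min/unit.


Formula: Takt Time = Available Production Time / Customer Demand
Takt = 502 min/day / 386 units/day
Takt = 1.3 min/unit

1.3 min/unit


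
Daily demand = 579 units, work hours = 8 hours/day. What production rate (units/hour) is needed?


Formula: Production Rate = Daily Demand / Available Hours
Rate = 579 units/day / 8 hours/day
Rate = 72.4 units/hour

72.4 units/hour


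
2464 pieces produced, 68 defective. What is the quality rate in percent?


Formula: Quality Rate = Good Pieces / Total Pieces * 100
Good pieces = 2464 - 68 = 2396
QR = 2396 / 2464 * 100 = 97.2%

97.2%


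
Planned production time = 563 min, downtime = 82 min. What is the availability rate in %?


Formula: Availability = (Planned Time - Downtime) / Planned Time * 100
Uptime = 563 - 82 = 481 min
Availability = 481 / 563 * 100 = 85.4%

85.4%


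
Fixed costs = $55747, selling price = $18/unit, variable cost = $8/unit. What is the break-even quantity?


Formula: BEQ = Fixed Costs / (Price - Variable Cost)
Contribution margin = $18 - $8 = $10/unit
BEQ = ceil($55747 / $10/unit) = ceil(5574.7) = 5575 units

5575 units


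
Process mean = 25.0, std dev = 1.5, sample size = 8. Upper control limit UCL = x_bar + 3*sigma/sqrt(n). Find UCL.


UCL = 25.0 + 3 * 1.5 / sqrt(8)

26.59


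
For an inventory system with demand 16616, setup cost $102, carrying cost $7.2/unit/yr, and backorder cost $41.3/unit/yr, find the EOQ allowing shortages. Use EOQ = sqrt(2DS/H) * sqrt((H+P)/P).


Formula: EOQ* = sqrt(2DS/H) * sqrt((H+P)/P)
Base EOQ = sqrt(2*16616*102/7.2) = 686.14 units
Correction = sqrt((7.2+41.3)/41.3) = 1.08367
EOQ* = 686.14 * 1.08367 = 743.5 units

743.5 units


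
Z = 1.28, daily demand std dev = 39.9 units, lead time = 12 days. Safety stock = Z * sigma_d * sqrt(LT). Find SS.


Formula: SS = z * sigma_d * sqrt(LT)
sqrt(LT) = sqrt(12) = 3.4641
SS = 1.28 * 39.9 * 3.4641
SS = 176.9 units

176.9 units


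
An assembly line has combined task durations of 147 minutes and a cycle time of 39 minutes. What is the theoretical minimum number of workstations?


Formula: N_min = ceil(Sum of Task Times / Cycle Time)
N_min = ceil(147 min / 39 min) = ceil(3.7692)
N_min = 4 stations

4


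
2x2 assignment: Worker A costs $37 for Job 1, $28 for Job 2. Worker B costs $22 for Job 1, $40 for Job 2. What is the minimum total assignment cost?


Option 1: A->1 + B->2 = $37 + $40 = $77
Option 2: A->2 + B->1 = $28 + $22 = $50
Min cost = min($77, $50) = $50

$50


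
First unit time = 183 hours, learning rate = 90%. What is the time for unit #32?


Formula: T_n = T_1 * (learning_rate)^(log2(n)) where learning_rate = rate/100
Doublings = log2(32) = 5
T_n = 183 * 0.9^5
T_n = 183 * 0.5905 = 108.1 hours

108.1 hours


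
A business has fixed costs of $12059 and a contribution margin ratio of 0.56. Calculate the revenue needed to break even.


Formula: BER = Fixed Costs / Contribution Margin Ratio
BER = $12059 / 0.56
BER = $21533.93 (to the nearest cent)

$21533.93


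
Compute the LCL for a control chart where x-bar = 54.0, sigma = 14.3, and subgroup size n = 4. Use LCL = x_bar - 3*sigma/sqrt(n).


LCL = 54.0 - 3 * 14.3 / sqrt(4)

32.55


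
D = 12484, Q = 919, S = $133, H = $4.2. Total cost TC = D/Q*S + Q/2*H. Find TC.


TC = 12484/919 * 133 + 919/2 * 4.2

$3736.62


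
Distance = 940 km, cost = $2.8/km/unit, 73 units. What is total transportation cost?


TC = dist * cost * units = 940 * 2.8 * 73 = $192136.00

$192136.00


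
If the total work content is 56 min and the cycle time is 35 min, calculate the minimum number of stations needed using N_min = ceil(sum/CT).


Formula: N_min = ceil(Sum of Task Times / Cycle Time)
N_min = ceil(56 min / 35 min) = ceil(1.6)
N_min = 2 stations

2


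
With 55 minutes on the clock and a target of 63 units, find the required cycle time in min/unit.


Formula: CT = Available Time / Number of Units
CT = 55 min / 63 units
CT = 0.87 min/unit

0.87 min/unit


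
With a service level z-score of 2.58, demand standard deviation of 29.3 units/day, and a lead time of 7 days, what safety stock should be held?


Formula: SS = z * sigma_d * sqrt(LT)
sqrt(LT) = sqrt(7) = 2.6458
SS = 2.58 * 29.3 * 2.6458
SS = 200.0 units

200.0 units


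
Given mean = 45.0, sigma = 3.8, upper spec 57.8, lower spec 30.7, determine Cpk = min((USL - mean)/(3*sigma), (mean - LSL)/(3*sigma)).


Cpu = (57.8 - 45.0) / (3 * 3.8) = 1.12
Cpl = (45.0 - 30.7) / (3 * 3.8) = 1.25
Cpk = min(1.12, 1.25) = 1.12

1.12


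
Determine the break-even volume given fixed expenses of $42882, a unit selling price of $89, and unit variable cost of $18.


Formula: BEQ = Fixed Costs / (Price - Variable Cost)
Contribution margin = $89 - $18 = $71/unit
BEQ = ceil($42882 / $71/unit) = ceil(603.97) = 604 units

604 units


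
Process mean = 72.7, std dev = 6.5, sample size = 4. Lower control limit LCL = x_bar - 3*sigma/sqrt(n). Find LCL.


LCL = 72.7 - 3 * 6.5 / sqrt(4)

62.95


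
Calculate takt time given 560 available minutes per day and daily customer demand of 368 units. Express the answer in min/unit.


Formula: Takt Time = Available Production Time / Customer Demand
Takt = 560 min/day / 368 units/day
Takt = 1.52 min/unit

1.52 min/unit


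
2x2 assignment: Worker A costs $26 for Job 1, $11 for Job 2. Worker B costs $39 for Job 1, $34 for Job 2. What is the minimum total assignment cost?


Option 1: A->1 + B->2 = $26 + $34 = $60
Option 2: A->2 + B->1 = $11 + $39 = $50
Min cost = min($60, $50) = $50

$50


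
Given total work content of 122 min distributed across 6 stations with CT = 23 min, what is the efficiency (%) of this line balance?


Formula: Efficiency = Sum of Task Times / (N_stations * CT) * 100
Total station capacity = 6 stations * 23 min = 138 min
Efficiency = 122 / 138 * 100 = 88.4%

88.4%


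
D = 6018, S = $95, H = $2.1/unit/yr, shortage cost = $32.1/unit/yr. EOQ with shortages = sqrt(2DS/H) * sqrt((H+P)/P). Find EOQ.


Formula: EOQ* = sqrt(2DS/H) * sqrt((H+P)/P)
Base EOQ = sqrt(2*6018*95/2.1) = 737.89 units
Correction = sqrt((2.1+32.1)/32.1) = 1.03219
EOQ* = 737.89 * 1.03219 = 761.6 units

761.6 units


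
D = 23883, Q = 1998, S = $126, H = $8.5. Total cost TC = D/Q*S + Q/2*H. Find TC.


TC = 23883/1998 * 126 + 1998/2 * 8.5

$9997.64


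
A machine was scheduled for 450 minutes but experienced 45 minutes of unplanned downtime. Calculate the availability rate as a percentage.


Formula: Availability = (Planned Time - Downtime) / Planned Time * 100
Uptime = 450 - 45 = 405 min
Availability = 405 / 450 * 100 = 90.0%

90.0%


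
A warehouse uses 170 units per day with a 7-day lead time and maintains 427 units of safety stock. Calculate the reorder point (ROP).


Formula: ROP = (Daily Demand * Lead Time) + Safety Stock
Demand during lead time = 170 * 7 = 1190 units
ROP = 1190 + 427 = 1617 units

1617 units


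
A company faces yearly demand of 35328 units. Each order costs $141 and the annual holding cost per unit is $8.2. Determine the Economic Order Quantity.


Formula: EOQ = sqrt(2 * D * S / H)
Numerator: 2 * 35328 * 141 = 9962496
2DS/H = 9962496 / 8.2 = 1214938.5
EOQ = sqrt(1214938.5) = 1102.2 units

1102.2 units


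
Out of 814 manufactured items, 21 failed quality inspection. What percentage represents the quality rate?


Formula: Quality Rate = Good Pieces / Total Pieces * 100
Good pieces = 814 - 21 = 793
QR = 793 / 814 * 100 = 97.4%

97.4%


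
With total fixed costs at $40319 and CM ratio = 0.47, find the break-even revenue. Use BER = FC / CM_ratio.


Formula: BER = Fixed Costs / Contribution Margin Ratio
BER = $40319 / 0.47
BER = $85785.11 (to the nearest cent)

$85785.11


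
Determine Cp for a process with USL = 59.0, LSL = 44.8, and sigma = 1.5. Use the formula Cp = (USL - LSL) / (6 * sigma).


Cp = (59.0 - 44.8) / (6 * 1.5)

1.58


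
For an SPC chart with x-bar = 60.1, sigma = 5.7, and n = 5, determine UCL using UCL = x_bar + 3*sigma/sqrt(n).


UCL = 60.1 + 3 * 5.7 / sqrt(5)

67.75


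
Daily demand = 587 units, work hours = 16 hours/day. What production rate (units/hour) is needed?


Formula: Production Rate = Daily Demand / Available Hours
Rate = 587 units/day / 16 hours/day
Rate = 36.7 units/hour

36.7 units/hour


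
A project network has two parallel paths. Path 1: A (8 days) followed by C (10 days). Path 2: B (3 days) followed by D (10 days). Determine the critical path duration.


Path 1 = 8 + 10 = 18 days
Path 2 = 3 + 10 = 13 days
Duration = max(18, 13) = 18 days

18 days


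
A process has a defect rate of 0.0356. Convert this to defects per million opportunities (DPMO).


DPMO = defect_rate * 1000000 = 0.0356 * 1000000

35600


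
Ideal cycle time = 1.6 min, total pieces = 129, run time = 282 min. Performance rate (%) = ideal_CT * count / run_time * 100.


Formula: Performance = (Ideal CT * Total Count) / Run Time * 100
Ideal output time = 1.6 * 129 = 206.4 min
Performance = 206.4 / 282 * 100 = 73.2%

73.2%


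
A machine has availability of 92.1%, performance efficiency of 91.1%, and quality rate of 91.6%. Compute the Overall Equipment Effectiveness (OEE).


Formula: OEE = Availability * Performance * Quality / 10000
A * P = 92.1% * 91.1% / 100 = 83.9%
OEE = 83.9% * 91.6% / 100 = 76.9%

76.9%


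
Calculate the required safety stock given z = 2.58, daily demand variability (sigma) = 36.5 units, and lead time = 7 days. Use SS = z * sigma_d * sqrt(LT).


Formula: SS = z * sigma_d * sqrt(LT)
sqrt(LT) = sqrt(7) = 2.6458
SS = 2.58 * 36.5 * 2.6458
SS = 249.2 units

249.2 units


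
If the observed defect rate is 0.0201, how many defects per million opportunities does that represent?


DPMO = defect_rate * 1000000 = 0.0201 * 1000000

20100


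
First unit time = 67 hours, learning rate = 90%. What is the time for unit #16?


Formula: T_n = T_1 * (learning_rate)^(log2(n)) where learning_rate = rate/100
Doublings = log2(16) = 4
T_n = 67 * 0.9^4
T_n = 67 * 0.6561 = 44.0 hours

44.0 hours
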